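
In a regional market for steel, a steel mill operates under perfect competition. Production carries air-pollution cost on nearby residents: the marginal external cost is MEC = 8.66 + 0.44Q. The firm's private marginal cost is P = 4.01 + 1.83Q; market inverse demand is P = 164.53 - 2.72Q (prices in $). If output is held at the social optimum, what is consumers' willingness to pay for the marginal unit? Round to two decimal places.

Social marginal cost = private MC + MEC = 12.67 + 2.27Q.
Set SMC = demand: 12.67 + 2.27Q = 164.53 - 2.72Q → Q* = 30.4329.
Consumer price on the demand curve at Q*: 164.53 − 2.72×30.4329 = 81.7525.

P = $81.75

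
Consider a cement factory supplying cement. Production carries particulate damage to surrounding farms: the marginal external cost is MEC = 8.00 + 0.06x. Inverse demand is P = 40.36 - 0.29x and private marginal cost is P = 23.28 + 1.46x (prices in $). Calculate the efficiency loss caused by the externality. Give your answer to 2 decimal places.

Market equilibrium (private): 23.28 + 1.46x = 40.36 - 0.29x → x_m = 9.7600.
Social marginal cost = private MC + MEC = 31.28 + 1.52x.
Set SMC = demand: 31.28 + 1.52x = 40.36 - 0.29x → x* = 5.0166.
Height of the DWL triangle at x_m is SMC(x_m) − demand(x_m) = MEC(x_m) = 8.5856.
DWL = ½ × 4.7434 × 8.5856 = 20.3625.

DWL = $20.36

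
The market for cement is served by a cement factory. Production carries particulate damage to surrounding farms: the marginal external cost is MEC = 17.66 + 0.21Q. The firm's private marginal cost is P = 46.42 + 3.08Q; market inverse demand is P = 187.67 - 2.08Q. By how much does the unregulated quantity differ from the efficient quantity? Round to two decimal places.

4.36 units

Market equilibrium (private): 46.42 + 3.08Q = 187.67 - 2.08Q → Q_m = 27.3740.
Social marginal cost = private MC + MEC = 64.08 + 3.29Q.
Set SMC = demand: 64.08 + 3.29Q = 187.67 - 2.08Q → Q* = 23.0149.
Gap = |27.3740 − 23.0149| = 4.3591.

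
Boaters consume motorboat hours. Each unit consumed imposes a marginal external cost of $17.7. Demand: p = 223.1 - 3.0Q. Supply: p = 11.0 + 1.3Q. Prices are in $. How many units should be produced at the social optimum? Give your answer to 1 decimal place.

Q* = 45.2

Social marginal benefit = demand − MEC = 205.4 - 3.0Q.
Set SMB = MC: 205.4 - 3.0Q = 11.0 + 1.3Q → Q* = 45.2093.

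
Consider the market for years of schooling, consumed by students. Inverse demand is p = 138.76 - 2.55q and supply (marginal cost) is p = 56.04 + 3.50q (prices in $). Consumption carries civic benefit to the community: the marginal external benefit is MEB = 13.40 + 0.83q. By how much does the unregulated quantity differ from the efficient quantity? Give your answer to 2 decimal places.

4.74 units

Market equilibrium (private): 56.04 + 3.50q = 138.76 - 2.55q → q_m = 13.6727.
Social marginal benefit = demand + MEB = 152.16 - 1.72q.
Set SMB = MC: 152.16 - 1.72q = 56.04 + 3.50q → q* = 18.4138.
Gap = |13.6727 − 18.4138| = 4.7411.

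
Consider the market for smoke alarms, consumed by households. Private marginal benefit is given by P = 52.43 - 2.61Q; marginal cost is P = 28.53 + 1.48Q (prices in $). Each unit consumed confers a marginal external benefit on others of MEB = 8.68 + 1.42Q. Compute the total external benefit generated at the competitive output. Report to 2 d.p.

Market equilibrium (private): 28.53 + 1.48Q = 52.43 - 2.61Q → Q_m = 5.8435.
Total external benefit = ∫₀^{Q_m} (8.68 + 1.42Q) dQ = 8.68×5.8435 + ½×1.42×5.8435² = 74.9656.

$74.97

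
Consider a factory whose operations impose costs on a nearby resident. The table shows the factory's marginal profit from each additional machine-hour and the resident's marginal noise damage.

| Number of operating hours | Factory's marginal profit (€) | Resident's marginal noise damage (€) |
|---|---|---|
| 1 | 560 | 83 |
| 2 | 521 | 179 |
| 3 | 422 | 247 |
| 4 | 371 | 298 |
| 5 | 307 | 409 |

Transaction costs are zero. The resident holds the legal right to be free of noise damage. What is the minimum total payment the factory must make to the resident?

€807

Efficient level: marginal profit ≥ marginal noise damage through level 4, so k* = 4.
With the resident holding the right, the factory must at least compensate total damage at k*: 83 + 179 + 247 + 298 = 807.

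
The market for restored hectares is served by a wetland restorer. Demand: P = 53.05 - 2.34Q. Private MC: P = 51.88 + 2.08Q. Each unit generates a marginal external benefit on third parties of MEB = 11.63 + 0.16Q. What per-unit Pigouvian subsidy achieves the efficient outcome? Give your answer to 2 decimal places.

Social marginal cost = private MC − MEB = 40.25 + 1.92Q.
Set SMC = demand: 40.25 + 1.92Q = 53.05 - 2.34Q → Q* = 3.0047.
The Pigouvian subsidy equals MEB at Q*: 11.63 + 0.16×3.0047 = 12.1108.

subsidy = 12.11 per unit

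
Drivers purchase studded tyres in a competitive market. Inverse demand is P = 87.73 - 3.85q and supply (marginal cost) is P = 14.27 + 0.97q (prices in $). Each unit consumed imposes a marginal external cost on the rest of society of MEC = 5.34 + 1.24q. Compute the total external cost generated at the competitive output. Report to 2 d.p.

Market equilibrium (private): 14.27 + 0.97q = 87.73 - 3.85q → q_m = 15.2407.
Total external cost = ∫₀^{q_m} (5.34 + 1.24q) dq = 5.34×15.2407 + ½×1.24×15.2407² = 225.3983.

$225.40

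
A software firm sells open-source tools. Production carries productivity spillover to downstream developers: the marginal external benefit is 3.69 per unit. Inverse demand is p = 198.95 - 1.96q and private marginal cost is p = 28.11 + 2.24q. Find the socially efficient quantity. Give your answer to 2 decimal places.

q* = 41.55

Social marginal cost = private MC − MEB = 24.42 + 2.24q.
Set SMC = demand: 24.42 + 2.24q = 198.95 - 1.96q → q* = 41.5548.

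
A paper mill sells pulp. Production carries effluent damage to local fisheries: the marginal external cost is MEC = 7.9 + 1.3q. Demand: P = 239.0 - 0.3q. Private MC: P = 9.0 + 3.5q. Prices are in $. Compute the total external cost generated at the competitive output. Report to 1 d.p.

Market equilibrium (private): 9.0 + 3.5q = 239.0 - 0.3q → q_m = 60.5263.
Total external cost = ∫₀^{q_m} (7.9 + 1.3q) dq = 7.9×60.5263 + ½×1.3×60.5263² = 2859.3892.

$2859.4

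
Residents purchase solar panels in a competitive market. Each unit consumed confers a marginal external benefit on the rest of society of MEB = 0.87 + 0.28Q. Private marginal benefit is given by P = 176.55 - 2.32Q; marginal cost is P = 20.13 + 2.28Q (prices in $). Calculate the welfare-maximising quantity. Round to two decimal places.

Q* = 36.41

Social marginal benefit = demand + MEB = 177.42 - 2.04Q.
Set SMB = MC: 177.42 - 2.04Q = 20.13 + 2.28Q → Q* = 36.4097.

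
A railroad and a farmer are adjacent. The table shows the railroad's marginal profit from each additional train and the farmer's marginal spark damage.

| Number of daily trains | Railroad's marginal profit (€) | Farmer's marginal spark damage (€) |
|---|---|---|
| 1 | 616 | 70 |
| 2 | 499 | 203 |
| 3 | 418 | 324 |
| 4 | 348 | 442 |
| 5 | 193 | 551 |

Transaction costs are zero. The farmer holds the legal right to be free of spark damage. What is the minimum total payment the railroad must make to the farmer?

€597

Efficient level: marginal profit ≥ marginal spark damage through level 3, so k* = 3.
With the farmer holding the right, the railroad must at least compensate total damage at k*: 70 + 203 + 324 = 597.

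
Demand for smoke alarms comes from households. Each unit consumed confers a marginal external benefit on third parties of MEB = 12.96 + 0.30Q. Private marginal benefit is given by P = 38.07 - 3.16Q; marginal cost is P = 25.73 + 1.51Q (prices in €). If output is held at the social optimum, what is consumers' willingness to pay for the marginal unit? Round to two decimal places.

P = €19.78

Social marginal benefit = demand + MEB = 51.03 - 2.86Q.
Set SMB = MC: 51.03 - 2.86Q = 25.73 + 1.51Q → Q* = 5.7895.
Consumer price on the demand curve at Q*: 38.07 − 3.16×5.7895 = 19.7752.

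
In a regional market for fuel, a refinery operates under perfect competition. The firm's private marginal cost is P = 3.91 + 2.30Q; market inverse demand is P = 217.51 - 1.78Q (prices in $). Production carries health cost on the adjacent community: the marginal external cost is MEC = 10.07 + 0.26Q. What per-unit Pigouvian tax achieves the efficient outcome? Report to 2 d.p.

tax = $22.26 per unit

Social marginal cost = private MC + MEC = 13.98 + 2.56Q.
Set SMC = demand: 13.98 + 2.56Q = 217.51 - 1.78Q → Q* = 46.8963.
The Pigouvian tax equals MEC at Q*: 10.07 + 0.26×46.8963 = 22.2630.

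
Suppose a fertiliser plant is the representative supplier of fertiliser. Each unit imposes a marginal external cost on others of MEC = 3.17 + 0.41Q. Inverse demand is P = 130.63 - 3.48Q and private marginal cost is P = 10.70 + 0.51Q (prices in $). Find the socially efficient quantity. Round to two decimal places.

Social marginal cost = private MC + MEC = 13.87 + 0.92Q.
Set SMC = demand: 13.87 + 0.92Q = 130.63 - 3.48Q → Q* = 26.5364.

Q* = 26.54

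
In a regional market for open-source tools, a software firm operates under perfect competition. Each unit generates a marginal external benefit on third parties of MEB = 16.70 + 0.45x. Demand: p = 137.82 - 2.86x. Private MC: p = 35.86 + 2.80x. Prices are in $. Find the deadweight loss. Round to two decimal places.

DWL = $59.06

Market equilibrium (private): 35.86 + 2.80x = 137.82 - 2.86x → x_m = 18.0141.
Social marginal cost = private MC − MEB = 19.16 + 2.35x.
Set SMC = demand: 19.16 + 2.35x = 137.82 - 2.86x → x* = 22.7754.
Height of the DWL triangle at x_m is demand(x_m) − SMC(x_m) = MEB(x_m) = 24.8064.
DWL = ½ × 4.7613 × 24.8064 = 59.0554.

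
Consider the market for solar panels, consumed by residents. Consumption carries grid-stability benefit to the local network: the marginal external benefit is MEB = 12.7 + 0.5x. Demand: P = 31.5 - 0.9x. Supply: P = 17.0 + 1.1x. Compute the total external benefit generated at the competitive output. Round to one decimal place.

Market equilibrium (private): 17.0 + 1.1x = 31.5 - 0.9x → x_m = 7.2500.
Total external benefit = ∫₀^{x_m} (12.7 + 0.5x) dx = 12.7×7.2500 + ½×0.5×7.2500² = 105.2156.

105.2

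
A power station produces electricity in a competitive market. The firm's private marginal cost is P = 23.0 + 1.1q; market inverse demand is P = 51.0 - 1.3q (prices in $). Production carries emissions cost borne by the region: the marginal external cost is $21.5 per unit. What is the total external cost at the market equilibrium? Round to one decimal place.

$250.8

Market equilibrium (private): 23.0 + 1.1q = 51.0 - 1.3q → q_m = 11.6667.
Total external cost = MEC × q_m = 21.5 × 11.6667 = 250.8341.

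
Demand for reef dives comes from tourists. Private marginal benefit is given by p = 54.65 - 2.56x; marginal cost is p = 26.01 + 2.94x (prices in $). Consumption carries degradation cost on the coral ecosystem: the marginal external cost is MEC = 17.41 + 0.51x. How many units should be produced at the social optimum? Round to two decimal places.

Social marginal benefit = demand − MEC = 37.24 - 3.07x.
Set SMB = MC: 37.24 - 3.07x = 26.01 + 2.94x → x* = 1.8686.

x* = 1.87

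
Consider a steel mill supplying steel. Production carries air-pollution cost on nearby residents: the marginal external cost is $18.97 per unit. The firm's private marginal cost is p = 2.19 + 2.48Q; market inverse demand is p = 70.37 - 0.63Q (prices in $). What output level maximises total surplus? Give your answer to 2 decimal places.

Social marginal cost = private MC + MEC = 21.16 + 2.48Q.
Set SMC = demand: 21.16 + 2.48Q = 70.37 - 0.63Q → Q* = 15.8232.

Q* = 15.82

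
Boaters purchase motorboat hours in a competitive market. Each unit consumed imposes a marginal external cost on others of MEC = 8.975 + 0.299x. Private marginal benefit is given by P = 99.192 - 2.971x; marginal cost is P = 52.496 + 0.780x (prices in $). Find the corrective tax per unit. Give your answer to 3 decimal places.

Social marginal benefit = demand − MEC = 90.217 - 3.270x.
Set SMB = MC: 90.217 - 3.270x = 52.496 + 0.780x → x* = 9.3138.
The Pigouvian tax equals MEC at x*: 8.975 + 0.299×9.3138 = 11.7598.

tax = $11.760 per unit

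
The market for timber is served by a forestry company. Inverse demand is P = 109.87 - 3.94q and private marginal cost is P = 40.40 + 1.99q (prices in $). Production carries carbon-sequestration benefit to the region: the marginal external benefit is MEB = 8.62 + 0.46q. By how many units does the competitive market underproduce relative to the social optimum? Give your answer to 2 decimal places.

2.56 units

Market equilibrium (private): 40.40 + 1.99q = 109.87 - 3.94q → q_m = 11.7150.
Social marginal cost = private MC − MEB = 31.78 + 1.53q.
Set SMC = demand: 31.78 + 1.53q = 109.87 - 3.94q → q* = 14.2761.
Gap = |11.7150 − 14.2761| = 2.5611.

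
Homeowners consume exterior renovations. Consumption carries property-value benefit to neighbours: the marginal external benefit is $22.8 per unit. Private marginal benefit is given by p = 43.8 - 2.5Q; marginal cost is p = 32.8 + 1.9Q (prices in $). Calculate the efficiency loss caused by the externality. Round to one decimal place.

Market equilibrium (private): 32.8 + 1.9Q = 43.8 - 2.5Q → Q_m = 2.5000.
Social marginal benefit = demand + MEB = 66.6 - 2.5Q.
Set SMB = MC: 66.6 - 2.5Q = 32.8 + 1.9Q → Q* = 7.6818.
Between Q* and Q_m the wedge SMB − MC runs linearly from 0 to MEB(Q_m), so the loss is a triangle.
DWL = ½ × 5.1818 × 22.8000 = 59.0725.

DWL = $59.1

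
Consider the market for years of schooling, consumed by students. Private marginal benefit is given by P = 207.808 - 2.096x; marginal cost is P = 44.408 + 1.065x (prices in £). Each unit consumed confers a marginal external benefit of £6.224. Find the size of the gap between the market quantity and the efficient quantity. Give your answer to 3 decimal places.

Market equilibrium (private): 44.408 + 1.065x = 207.808 - 2.096x → x_m = 51.6925.
Social marginal benefit = demand + MEB = 214.032 - 2.096x.
Set SMB = MC: 214.032 - 2.096x = 44.408 + 1.065x → x* = 53.6615.
Gap = |51.6925 − 53.6615| = 1.9690.

1.969 units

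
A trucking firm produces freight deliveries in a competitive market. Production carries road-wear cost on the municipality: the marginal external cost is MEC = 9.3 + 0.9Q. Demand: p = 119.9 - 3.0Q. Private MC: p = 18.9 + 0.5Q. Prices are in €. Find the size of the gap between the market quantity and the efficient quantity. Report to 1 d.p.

8.0 units

Market equilibrium (private): 18.9 + 0.5Q = 119.9 - 3.0Q → Q_m = 28.8571.
Social marginal cost = private MC + MEC = 28.2 + 1.4Q.
Set SMC = demand: 28.2 + 1.4Q = 119.9 - 3.0Q → Q* = 20.8409.
Gap = |28.8571 − 20.8409| = 8.0162.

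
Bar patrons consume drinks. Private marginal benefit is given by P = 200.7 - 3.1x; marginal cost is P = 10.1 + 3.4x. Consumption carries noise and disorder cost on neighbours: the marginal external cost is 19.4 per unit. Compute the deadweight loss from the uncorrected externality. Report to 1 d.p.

Market equilibrium (private): 10.1 + 3.4x = 200.7 - 3.1x → x_m = 29.3231.
Social marginal benefit = demand − MEC = 181.3 - 3.1x.
Set SMB = MC: 181.3 - 3.1x = 10.1 + 3.4x → x* = 26.3385.
Between x* and x_m the wedge MC − SMB runs linearly from 0 to MEC(x_m), so the loss is a triangle.
DWL = ½ × 2.9846 × 19.4000 = 28.9506.

DWL = 29.0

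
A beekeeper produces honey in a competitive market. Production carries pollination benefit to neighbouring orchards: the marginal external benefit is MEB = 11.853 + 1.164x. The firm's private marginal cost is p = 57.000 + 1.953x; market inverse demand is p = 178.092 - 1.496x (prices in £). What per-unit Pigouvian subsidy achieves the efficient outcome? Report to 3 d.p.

Social marginal cost = private MC − MEB = 45.147 + 0.789x.
Set SMC = demand: 45.147 + 0.789x = 178.092 - 1.496x → x* = 58.1816.
The Pigouvian subsidy equals MEB at x*: 11.853 + 1.164×58.1816 = 79.5764.

subsidy = £79.576 per unit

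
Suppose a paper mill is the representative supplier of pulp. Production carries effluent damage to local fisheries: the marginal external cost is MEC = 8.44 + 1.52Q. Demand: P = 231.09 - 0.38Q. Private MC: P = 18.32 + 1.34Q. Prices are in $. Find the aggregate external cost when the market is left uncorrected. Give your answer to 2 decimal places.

$12674.00

Market equilibrium (private): 18.32 + 1.34Q = 231.09 - 0.38Q → Q_m = 123.7035.
Total external cost = ∫₀^{Q_m} (8.44 + 1.52Q) dQ = 8.44×123.7035 + ½×1.52×123.7035² = 12674.0000.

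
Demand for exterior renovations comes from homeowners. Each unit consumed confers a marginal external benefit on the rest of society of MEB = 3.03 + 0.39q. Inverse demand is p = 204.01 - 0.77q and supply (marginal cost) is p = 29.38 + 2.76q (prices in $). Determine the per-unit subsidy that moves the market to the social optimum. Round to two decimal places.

subsidy = $25.10 per unit

Social marginal benefit = demand + MEB = 207.04 - 0.38q.
Set SMB = MC: 207.04 - 0.38q = 29.38 + 2.76q → q* = 56.5796.
The Pigouvian subsidy equals MEB at q*: 3.03 + 0.39×56.5796 = 25.0960.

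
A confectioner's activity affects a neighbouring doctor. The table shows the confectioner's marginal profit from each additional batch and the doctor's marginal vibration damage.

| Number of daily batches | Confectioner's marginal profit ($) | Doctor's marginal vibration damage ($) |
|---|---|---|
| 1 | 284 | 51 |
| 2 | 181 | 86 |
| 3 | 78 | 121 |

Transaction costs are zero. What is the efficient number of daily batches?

Bargaining reaches the level where marginal profit last exceeds marginal vibration damage.
That holds through level 2 (181 ≥ 86) but not at 3 (78 < 121).

2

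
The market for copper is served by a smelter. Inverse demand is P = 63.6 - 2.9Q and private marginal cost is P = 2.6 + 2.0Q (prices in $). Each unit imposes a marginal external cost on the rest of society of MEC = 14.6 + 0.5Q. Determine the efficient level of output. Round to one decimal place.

Q* = 8.6

Social marginal cost = private MC + MEC = 17.2 + 2.5Q.
Set SMC = demand: 17.2 + 2.5Q = 63.6 - 2.9Q → Q* = 8.5926.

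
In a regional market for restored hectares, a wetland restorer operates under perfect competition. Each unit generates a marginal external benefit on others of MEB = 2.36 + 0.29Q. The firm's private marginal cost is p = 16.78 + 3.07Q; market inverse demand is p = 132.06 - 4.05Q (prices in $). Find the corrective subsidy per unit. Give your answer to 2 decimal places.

Social marginal cost = private MC − MEB = 14.42 + 2.78Q.
Set SMC = demand: 14.42 + 2.78Q = 132.06 - 4.05Q → Q* = 17.2240.
The Pigouvian subsidy equals MEB at Q*: 2.36 + 0.29×17.2240 = 7.3550.

subsidy = $7.35 per unit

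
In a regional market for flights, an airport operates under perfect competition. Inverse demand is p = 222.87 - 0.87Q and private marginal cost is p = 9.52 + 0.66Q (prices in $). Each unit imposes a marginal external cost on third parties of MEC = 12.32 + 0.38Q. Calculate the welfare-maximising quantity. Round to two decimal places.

Social marginal cost = private MC + MEC = 21.84 + 1.04Q.
Set SMC = demand: 21.84 + 1.04Q = 222.87 - 0.87Q → Q* = 105.2513.

Q* = 105.25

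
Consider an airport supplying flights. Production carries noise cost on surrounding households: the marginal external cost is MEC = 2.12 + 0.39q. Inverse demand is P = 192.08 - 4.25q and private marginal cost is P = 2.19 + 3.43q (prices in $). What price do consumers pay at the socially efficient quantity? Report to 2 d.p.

Social marginal cost = private MC + MEC = 4.31 + 3.82q.
Set SMC = demand: 4.31 + 3.82q = 192.08 - 4.25q → q* = 23.2677.
Consumer price on the demand curve at q*: 192.08 − 4.25×23.2677 = 93.1923.

P = $93.19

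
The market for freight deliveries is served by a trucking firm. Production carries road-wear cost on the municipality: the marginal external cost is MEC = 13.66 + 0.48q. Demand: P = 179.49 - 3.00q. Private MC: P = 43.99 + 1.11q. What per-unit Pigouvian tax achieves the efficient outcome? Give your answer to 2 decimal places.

tax = 26.40 per unit

Social marginal cost = private MC + MEC = 57.65 + 1.59q.
Set SMC = demand: 57.65 + 1.59q = 179.49 - 3.00q → q* = 26.5447.
The Pigouvian tax equals MEC at q*: 13.66 + 0.48×26.5447 = 26.4015.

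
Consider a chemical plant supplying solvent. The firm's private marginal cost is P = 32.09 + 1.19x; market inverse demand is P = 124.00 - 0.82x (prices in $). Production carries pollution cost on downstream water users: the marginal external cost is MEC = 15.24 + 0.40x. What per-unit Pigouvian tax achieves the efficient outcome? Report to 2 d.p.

tax = $27.97 per unit

Social marginal cost = private MC + MEC = 47.33 + 1.59x.
Set SMC = demand: 47.33 + 1.59x = 124.00 - 0.82x → x* = 31.8133.
The Pigouvian tax equals MEC at x*: 15.24 + 0.40×31.8133 = 27.9653.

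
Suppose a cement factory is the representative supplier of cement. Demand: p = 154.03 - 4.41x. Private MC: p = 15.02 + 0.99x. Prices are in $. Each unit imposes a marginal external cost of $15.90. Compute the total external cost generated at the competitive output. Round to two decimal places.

Market equilibrium (private): 15.02 + 0.99x = 154.03 - 4.41x → x_m = 25.7426.
Total external cost = MEC × x_m = 15.90 × 25.7426 = 409.3073.

$409.31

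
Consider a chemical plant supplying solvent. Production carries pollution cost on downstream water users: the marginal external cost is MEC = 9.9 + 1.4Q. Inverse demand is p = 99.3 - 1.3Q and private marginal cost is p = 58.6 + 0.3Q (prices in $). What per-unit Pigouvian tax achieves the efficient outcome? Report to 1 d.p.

tax = $24.3 per unit

Social marginal cost = private MC + MEC = 68.5 + 1.7Q.
Set SMC = demand: 68.5 + 1.7Q = 99.3 - 1.3Q → Q* = 10.2667.
The Pigouvian tax equals MEC at Q*: 9.9 + 1.4×10.2667 = 24.2734.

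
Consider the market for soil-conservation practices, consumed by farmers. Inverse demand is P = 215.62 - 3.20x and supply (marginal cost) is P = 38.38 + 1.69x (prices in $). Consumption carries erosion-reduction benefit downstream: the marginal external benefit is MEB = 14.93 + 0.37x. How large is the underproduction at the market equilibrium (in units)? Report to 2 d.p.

Market equilibrium (private): 38.38 + 1.69x = 215.62 - 3.20x → x_m = 36.2454.
Social marginal benefit = demand + MEB = 230.55 - 2.83x.
Set SMB = MC: 230.55 - 2.83x = 38.38 + 1.69x → x* = 42.5155.
Gap = |36.2454 − 42.5155| = 6.2701.

6.27 units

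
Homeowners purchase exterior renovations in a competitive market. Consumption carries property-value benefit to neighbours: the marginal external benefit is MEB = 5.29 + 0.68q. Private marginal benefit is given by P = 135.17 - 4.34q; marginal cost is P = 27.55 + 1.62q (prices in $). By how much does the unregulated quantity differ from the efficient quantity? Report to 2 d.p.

3.33 units

Market equilibrium (private): 27.55 + 1.62q = 135.17 - 4.34q → q_m = 18.0570.
Social marginal benefit = demand + MEB = 140.46 - 3.66q.
Set SMB = MC: 140.46 - 3.66q = 27.55 + 1.62q → q* = 21.3845.
Gap = |18.0570 − 21.3845| = 3.3275.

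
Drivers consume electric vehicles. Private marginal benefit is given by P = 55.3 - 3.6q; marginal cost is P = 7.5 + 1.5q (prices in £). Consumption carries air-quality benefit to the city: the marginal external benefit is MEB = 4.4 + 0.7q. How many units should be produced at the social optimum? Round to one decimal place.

q* = 11.9

Social marginal benefit = demand + MEB = 59.7 - 2.9q.
Set SMB = MC: 59.7 - 2.9q = 7.5 + 1.5q → q* = 11.8636.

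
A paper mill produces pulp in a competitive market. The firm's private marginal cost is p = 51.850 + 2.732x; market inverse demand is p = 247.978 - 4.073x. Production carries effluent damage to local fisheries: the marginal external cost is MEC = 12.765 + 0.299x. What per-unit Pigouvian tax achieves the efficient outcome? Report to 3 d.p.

tax = 20.483 per unit

Social marginal cost = private MC + MEC = 64.615 + 3.031x.
Set SMC = demand: 64.615 + 3.031x = 247.978 - 4.073x → x* = 25.8112.
The Pigouvian tax equals MEC at x*: 12.765 + 0.299×25.8112 = 20.4825.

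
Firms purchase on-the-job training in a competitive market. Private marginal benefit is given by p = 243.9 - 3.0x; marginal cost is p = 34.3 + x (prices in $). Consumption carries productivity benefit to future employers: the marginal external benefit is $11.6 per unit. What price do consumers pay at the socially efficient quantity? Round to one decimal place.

Social marginal benefit = demand + MEB = 255.5 - 3.0x.
Set SMB = MC: 255.5 - 3.0x = 34.3 + x → x* = 55.3000.
Consumer price on the demand curve at x*: 243.9 − 3.0×55.3000 = 78.0000.

P = $78.0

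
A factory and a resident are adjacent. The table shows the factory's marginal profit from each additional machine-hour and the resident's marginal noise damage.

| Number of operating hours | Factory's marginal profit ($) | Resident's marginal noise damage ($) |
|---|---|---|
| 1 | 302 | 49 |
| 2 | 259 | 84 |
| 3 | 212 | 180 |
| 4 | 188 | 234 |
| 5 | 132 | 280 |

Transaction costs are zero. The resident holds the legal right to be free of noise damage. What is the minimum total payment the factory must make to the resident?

Efficient level: marginal profit ≥ marginal noise damage through level 3, so k* = 3.
With the resident holding the right, the factory must at least compensate total damage at k*: 49 + 84 + 180 = 313.

$313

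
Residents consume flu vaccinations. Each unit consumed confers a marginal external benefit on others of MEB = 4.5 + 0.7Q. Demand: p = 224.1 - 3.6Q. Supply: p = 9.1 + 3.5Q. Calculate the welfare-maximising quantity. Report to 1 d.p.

Q* = 34.3

Social marginal benefit = demand + MEB = 228.6 - 2.9Q.
Set SMB = MC: 228.6 - 2.9Q = 9.1 + 3.5Q → Q* = 34.2969.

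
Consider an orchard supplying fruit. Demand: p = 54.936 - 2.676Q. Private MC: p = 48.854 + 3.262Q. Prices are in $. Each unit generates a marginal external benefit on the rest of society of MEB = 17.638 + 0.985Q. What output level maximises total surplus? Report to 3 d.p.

Q* = 4.789

Social marginal cost = private MC − MEB = 31.216 + 2.277Q.
Set SMC = demand: 31.216 + 2.277Q = 54.936 - 2.676Q → Q* = 4.7890.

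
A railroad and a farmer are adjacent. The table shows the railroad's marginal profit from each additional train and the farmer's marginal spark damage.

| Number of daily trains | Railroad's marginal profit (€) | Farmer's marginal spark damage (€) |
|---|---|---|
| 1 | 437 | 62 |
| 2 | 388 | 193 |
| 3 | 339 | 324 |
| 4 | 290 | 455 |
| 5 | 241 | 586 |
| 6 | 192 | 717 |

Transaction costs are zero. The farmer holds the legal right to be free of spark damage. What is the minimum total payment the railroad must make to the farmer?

€579

Efficient level: marginal profit ≥ marginal spark damage through level 3, so k* = 3.
With the farmer holding the right, the railroad must at least compensate total damage at k*: 62 + 193 + 324 = 579.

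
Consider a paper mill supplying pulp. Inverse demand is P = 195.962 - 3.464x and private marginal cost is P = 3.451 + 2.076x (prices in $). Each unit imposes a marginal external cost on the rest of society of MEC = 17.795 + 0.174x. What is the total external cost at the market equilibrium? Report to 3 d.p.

Market equilibrium (private): 3.451 + 2.076x = 195.962 - 3.464x → x_m = 34.7493.
Total external cost = ∫₀^{x_m} (17.795 + 0.174x) dx = 17.795×34.7493 + ½×0.174×34.7493² = 723.4175.

$723.417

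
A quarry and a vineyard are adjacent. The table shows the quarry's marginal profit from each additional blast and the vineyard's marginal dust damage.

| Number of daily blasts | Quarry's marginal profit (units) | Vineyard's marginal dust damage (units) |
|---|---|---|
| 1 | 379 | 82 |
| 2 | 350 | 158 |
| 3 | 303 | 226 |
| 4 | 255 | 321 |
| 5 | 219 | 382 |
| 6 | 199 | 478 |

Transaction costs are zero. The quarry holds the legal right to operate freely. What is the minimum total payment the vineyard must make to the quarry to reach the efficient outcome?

673

Left alone the quarry would choose level 6 (marginal profit stays positive).
Efficient level: k* = 3 (marginal profit ≥ marginal dust damage through 3).
The vineyard must at least cover the quarry's forgone profit from cutting 6→3: 255 + 219 + 199 = 673.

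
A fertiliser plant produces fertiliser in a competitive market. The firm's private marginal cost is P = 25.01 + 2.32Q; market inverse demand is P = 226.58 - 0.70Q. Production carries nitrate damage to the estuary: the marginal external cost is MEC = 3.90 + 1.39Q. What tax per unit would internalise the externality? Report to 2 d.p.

Social marginal cost = private MC + MEC = 28.91 + 3.71Q.
Set SMC = demand: 28.91 + 3.71Q = 226.58 - 0.70Q → Q* = 44.8231.
The Pigouvian tax equals MEC at Q*: 3.90 + 1.39×44.8231 = 66.2041.

tax = 66.20 per unit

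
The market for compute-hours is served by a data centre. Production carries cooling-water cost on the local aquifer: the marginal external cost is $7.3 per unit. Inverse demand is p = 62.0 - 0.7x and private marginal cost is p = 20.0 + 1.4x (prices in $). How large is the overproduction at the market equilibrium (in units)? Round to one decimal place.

3.5 units

Market equilibrium (private): 20.0 + 1.4x = 62.0 - 0.7x → x_m = 20.0000.
Social marginal cost = private MC + MEC = 27.3 + 1.4x.
Set SMC = demand: 27.3 + 1.4x = 62.0 - 0.7x → x* = 16.5238.
Gap = |20.0000 − 16.5238| = 3.4762.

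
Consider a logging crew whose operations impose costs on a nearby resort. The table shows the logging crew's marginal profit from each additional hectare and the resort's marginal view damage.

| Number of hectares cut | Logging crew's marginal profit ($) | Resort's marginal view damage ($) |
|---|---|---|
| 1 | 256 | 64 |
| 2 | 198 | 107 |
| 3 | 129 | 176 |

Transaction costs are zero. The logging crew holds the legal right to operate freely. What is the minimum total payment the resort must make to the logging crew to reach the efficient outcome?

Left alone the logging crew would choose level 3 (marginal profit stays positive).
Efficient level: k* = 2 (marginal profit ≥ marginal view damage through 2).
The resort must at least cover the logging crew's forgone profit from cutting 3→2: 129 = 129.

$129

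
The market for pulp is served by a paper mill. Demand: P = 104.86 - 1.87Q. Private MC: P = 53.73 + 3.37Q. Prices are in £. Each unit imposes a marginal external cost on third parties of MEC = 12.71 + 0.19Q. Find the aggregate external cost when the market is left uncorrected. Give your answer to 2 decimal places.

Market equilibrium (private): 53.73 + 3.37Q = 104.86 - 1.87Q → Q_m = 9.7576.
Total external cost = ∫₀^{Q_m} (12.71 + 0.19Q) dQ = 12.71×9.7576 + ½×0.19×9.7576² = 133.0641.

£133.06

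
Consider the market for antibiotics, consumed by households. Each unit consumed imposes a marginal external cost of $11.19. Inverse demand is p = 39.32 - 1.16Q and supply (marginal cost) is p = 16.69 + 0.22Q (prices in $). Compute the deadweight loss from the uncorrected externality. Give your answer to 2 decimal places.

DWL = $45.37

Market equilibrium (private): 16.69 + 0.22Q = 39.32 - 1.16Q → Q_m = 16.3986.
Social marginal benefit = demand − MEC = 28.13 - 1.16Q.
Set SMB = MC: 28.13 - 1.16Q = 16.69 + 0.22Q → Q* = 8.2899.
Height of the DWL triangle at Q_m is MC(Q_m) − SMB(Q_m) = MEC(Q_m) = 11.1900.
DWL = ½ × 8.1087 × 11.1900 = 45.3682.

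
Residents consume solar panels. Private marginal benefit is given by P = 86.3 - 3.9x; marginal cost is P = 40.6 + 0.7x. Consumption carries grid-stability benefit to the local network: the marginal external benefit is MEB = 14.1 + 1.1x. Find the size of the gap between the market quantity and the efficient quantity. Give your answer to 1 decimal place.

7.2 units

Market equilibrium (private): 40.6 + 0.7x = 86.3 - 3.9x → x_m = 9.9348.
Social marginal benefit = demand + MEB = 100.4 - 2.8x.
Set SMB = MC: 100.4 - 2.8x = 40.6 + 0.7x → x* = 17.0857.
Gap = |9.9348 − 17.0857| = 7.1509.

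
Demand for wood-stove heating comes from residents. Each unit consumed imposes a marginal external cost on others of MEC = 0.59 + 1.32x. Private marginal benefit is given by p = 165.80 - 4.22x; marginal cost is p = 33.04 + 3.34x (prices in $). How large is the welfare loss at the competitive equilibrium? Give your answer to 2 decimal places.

Market equilibrium (private): 33.04 + 3.34x = 165.80 - 4.22x → x_m = 17.5608.
Social marginal benefit = demand − MEC = 165.21 - 5.54x.
Set SMB = MC: 165.21 - 5.54x = 33.04 + 3.34x → x* = 14.8840.
The welfare-loss triangle has base |x_m − x*| and height MEC(x_m) (the vertical gap between SMB and MC is zero at x* and MEC at x_m).
DWL = ½ × 2.6768 × 23.7703 = 31.8142.

DWL = $31.81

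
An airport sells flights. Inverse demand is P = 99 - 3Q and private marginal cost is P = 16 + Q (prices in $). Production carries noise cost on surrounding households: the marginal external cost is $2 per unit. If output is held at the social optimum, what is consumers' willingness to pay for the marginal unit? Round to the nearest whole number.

P = $38

Social marginal cost = private MC + MEC = 18 + Q.
Set SMC = demand: 18 + Q = 99 - 3Q → Q* = 20.2500.
Consumer price on the demand curve at Q*: 99 − 3×20.2500 = 38.2500.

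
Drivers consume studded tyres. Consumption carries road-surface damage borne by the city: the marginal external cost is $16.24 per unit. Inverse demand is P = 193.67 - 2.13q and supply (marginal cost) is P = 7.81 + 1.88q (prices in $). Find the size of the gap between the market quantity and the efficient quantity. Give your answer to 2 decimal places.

4.05 units

Market equilibrium (private): 7.81 + 1.88q = 193.67 - 2.13q → q_m = 46.3491.
Social marginal benefit = demand − MEC = 177.43 - 2.13q.
Set SMB = MC: 177.43 - 2.13q = 7.81 + 1.88q → q* = 42.2993.
Gap = |46.3491 − 42.2993| = 4.0498.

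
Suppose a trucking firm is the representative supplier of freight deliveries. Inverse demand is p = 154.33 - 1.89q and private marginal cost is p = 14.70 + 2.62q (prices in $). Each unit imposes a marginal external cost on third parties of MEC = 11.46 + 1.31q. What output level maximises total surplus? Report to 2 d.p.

Social marginal cost = private MC + MEC = 26.16 + 3.93q.
Set SMC = demand: 26.16 + 3.93q = 154.33 - 1.89q → q* = 22.0223.

q* = 22.02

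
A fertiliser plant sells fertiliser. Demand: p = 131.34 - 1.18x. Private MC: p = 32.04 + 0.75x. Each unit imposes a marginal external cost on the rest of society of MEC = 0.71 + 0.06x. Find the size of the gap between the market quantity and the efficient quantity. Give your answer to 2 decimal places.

1.91 units

Market equilibrium (private): 32.04 + 0.75x = 131.34 - 1.18x → x_m = 51.4508.
Social marginal cost = private MC + MEC = 32.75 + 0.81x.
Set SMC = demand: 32.75 + 0.81x = 131.34 - 1.18x → x* = 49.5427.
Gap = |51.4508 − 49.5427| = 1.9081.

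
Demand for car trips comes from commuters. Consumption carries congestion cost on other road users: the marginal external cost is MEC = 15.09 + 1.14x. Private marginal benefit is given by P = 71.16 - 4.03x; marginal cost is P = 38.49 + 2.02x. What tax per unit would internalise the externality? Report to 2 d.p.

Social marginal benefit = demand − MEC = 56.07 - 5.17x.
Set SMB = MC: 56.07 - 5.17x = 38.49 + 2.02x → x* = 2.4451.
The Pigouvian tax equals MEC at x*: 15.09 + 1.14×2.4451 = 17.8774.

tax = 17.88 per unit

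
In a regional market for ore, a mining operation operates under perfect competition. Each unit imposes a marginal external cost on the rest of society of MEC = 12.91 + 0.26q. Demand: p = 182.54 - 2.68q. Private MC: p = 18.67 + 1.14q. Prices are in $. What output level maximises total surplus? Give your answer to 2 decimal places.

Social marginal cost = private MC + MEC = 31.58 + 1.40q.
Set SMC = demand: 31.58 + 1.40q = 182.54 - 2.68q → q* = 37.0000.

q* = 37.00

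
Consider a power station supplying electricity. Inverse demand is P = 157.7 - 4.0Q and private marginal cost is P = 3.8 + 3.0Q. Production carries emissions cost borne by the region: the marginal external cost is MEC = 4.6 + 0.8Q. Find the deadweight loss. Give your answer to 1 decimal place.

Market equilibrium (private): 3.8 + 3.0Q = 157.7 - 4.0Q → Q_m = 21.9857.
Social marginal cost = private MC + MEC = 8.4 + 3.8Q.
Set SMC = demand: 8.4 + 3.8Q = 157.7 - 4.0Q → Q* = 19.1410.
Height of the DWL triangle at Q_m is SMC(Q_m) − demand(Q_m) = MEC(Q_m) = 22.1886.
DWL = ½ × 2.8447 × 22.1886 = 31.5600.

DWL = 31.6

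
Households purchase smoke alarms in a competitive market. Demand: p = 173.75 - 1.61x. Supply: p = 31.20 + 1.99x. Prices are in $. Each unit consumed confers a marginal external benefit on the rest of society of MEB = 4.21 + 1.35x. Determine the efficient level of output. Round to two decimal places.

Social marginal benefit = demand + MEB = 177.96 - 0.26x.
Set SMB = MC: 177.96 - 0.26x = 31.20 + 1.99x → x* = 65.2267.

x* = 65.23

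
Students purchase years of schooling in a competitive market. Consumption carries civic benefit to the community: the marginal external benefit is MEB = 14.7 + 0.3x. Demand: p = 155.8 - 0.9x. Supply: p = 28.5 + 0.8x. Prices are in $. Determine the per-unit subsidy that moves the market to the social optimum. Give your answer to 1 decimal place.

Social marginal benefit = demand + MEB = 170.5 - 0.6x.
Set SMB = MC: 170.5 - 0.6x = 28.5 + 0.8x → x* = 101.4286.
The Pigouvian subsidy equals MEB at x*: 14.7 + 0.3×101.4286 = 45.1286.

subsidy = $45.1 per unit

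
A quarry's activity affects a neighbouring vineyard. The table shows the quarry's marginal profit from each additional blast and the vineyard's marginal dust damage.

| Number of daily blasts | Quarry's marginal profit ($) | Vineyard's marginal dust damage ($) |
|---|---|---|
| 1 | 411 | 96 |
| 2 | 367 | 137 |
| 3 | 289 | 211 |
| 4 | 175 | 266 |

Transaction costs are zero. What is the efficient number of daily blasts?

3

Bargaining reaches the level where marginal profit last exceeds marginal dust damage.
That holds through level 3 (289 ≥ 211) but not at 4 (175 < 266).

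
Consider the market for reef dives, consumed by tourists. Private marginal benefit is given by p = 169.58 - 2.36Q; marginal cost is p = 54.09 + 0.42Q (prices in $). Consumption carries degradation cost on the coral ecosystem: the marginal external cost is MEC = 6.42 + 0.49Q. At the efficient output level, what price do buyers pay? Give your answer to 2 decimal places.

P = $90.86

Social marginal benefit = demand − MEC = 163.16 - 2.85Q.
Set SMB = MC: 163.16 - 2.85Q = 54.09 + 0.42Q → Q* = 33.3547.
Consumer price on the demand curve at Q*: 169.58 − 2.36×33.3547 = 90.8629.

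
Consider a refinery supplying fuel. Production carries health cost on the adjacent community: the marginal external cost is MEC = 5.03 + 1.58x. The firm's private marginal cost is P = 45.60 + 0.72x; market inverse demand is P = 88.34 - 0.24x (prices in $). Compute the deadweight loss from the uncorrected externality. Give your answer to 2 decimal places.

DWL = $1118.32

Market equilibrium (private): 45.60 + 0.72x = 88.34 - 0.24x → x_m = 44.5208.
Social marginal cost = private MC + MEC = 50.63 + 2.30x.
Set SMC = demand: 50.63 + 2.30x = 88.34 - 0.24x → x* = 14.8465.
The loss is the area between SMC and demand from x* to x_m; with linear curves that's a triangle of height MEC(x_m).
DWL = ½ × 29.6743 × 75.3729 = 1118.3190.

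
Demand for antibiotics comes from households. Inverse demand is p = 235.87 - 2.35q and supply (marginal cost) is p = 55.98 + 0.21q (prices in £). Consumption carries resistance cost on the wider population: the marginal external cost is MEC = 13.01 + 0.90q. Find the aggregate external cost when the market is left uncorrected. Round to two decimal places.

£3136.22

Market equilibrium (private): 55.98 + 0.21q = 235.87 - 2.35q → q_m = 70.2695.
Total external cost = ∫₀^{q_m} (13.01 + 0.90q) dq = 13.01×70.2695 + ½×0.90×70.2695² = 3136.2174.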